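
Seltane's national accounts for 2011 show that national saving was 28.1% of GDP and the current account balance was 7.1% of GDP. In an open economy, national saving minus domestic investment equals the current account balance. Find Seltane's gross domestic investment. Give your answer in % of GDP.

21.0

I = S - CA = 28.1 - 7.1 = 21.0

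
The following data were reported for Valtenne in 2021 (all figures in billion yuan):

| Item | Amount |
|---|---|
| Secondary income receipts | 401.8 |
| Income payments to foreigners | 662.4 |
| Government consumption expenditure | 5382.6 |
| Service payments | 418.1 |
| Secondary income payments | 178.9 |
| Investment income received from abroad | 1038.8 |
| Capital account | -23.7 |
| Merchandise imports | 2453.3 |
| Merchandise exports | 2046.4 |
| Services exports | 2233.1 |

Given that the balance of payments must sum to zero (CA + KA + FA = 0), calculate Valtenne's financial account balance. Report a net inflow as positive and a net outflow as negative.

Goods balance = 2046.4 - 2453.3 = -406.9
Services balance = 2233.1 - 418.1 = 1815.0
Trade balance (goods + services) = -406.9 + 1815.0 = 1408.1
Net primary income = 1038.8 - 662.4 = 376.4
Net secondary income = 401.8 - 178.9 = 222.9
Current account = 1408.1 + 376.4 + 222.9 = 2007.4
Financial account = -(2007.4 + (-23.7)) = -1983.7

-1983.7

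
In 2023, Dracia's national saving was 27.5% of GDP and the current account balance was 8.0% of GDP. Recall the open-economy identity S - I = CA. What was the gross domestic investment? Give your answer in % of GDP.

I = S - CA = 27.5 - 8.0 = 19.5

19.5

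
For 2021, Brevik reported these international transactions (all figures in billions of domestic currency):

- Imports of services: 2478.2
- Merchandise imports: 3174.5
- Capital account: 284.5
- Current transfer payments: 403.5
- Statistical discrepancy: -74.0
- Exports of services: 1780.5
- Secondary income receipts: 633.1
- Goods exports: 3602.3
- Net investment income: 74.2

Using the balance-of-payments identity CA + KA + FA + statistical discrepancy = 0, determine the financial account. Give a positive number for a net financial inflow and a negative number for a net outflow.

Goods balance = 3602.3 - 3174.5 = 427.8
Services balance = 1780.5 - 2478.2 = -697.7
Trade balance (goods + services) = 427.8 + (-697.7) = -269.9
Net primary income = 74.2
Net secondary income = 633.1 - 403.5 = 229.6
Current account = -269.9 + 74.2 + 229.6 = 33.9
Financial account = -(33.9 + 284.5 + (-74.0)) = -244.4

-244.4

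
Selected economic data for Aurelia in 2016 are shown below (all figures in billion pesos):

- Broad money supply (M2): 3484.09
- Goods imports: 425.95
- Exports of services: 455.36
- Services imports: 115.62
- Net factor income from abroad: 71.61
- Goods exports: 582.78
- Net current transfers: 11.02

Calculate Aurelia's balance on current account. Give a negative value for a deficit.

579.20

Goods balance = 582.78 - 425.95 = 156.83
Services balance = 455.36 - 115.62 = 339.74
Trade balance (goods + services) = 156.83 + 339.74 = 496.57
Net primary income = 71.61
Net secondary income = 11.02
Current account = 496.57 + 71.61 + 11.02 = 579.20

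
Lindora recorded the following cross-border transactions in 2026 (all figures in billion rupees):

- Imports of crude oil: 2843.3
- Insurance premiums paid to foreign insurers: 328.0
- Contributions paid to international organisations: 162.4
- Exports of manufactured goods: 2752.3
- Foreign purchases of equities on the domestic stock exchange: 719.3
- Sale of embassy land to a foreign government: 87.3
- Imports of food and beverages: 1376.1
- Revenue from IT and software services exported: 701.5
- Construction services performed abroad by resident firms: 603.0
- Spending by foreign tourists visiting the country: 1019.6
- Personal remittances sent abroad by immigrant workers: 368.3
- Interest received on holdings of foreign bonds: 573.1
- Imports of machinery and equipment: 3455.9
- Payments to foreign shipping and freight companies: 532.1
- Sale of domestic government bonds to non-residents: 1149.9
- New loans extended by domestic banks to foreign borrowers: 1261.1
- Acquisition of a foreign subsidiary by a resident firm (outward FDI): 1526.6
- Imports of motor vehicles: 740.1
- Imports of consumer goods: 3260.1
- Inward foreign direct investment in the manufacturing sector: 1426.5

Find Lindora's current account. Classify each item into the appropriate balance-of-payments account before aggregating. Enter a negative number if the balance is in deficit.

Goods: -740.1 - 2843.3 - 1376.1 - 3260.1 - 3455.9 + 2752.3 = -8923.2
Services: 701.5 - 532.1 + 603.0 + 1019.6 - 328.0 = 1464.0
Primary income: 573.1
Secondary income: -162.4 - 368.3 = -530.7
Current account = (-8923.2) + 1464.0 + 573.1 + (-530.7) = -7416.8
(Excluded from the current account — financial account: foreign purchases of equities on the domestic stock exchange 719.3, sale of domestic government bonds to non-residents 1149.9, new loans extended by domestic banks to foreign borrowers 1261.1, acquisition of a foreign subsidiary by a resident firm (outward FDI) 1526.6, inward foreign direct investment in the manufacturing sector 1426.5; capital account: sale of embassy land to a foreign government 87.3.)

-7416.8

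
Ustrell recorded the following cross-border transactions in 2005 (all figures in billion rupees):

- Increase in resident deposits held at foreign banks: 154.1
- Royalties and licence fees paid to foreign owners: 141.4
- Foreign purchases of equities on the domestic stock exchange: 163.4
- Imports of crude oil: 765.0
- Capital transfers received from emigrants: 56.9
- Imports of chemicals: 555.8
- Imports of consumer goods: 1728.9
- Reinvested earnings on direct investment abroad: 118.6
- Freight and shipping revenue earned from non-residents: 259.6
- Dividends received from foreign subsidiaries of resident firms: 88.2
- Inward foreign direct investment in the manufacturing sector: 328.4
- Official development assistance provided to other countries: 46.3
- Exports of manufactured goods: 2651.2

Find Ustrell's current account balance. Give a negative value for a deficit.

-119.8

Goods: -555.8 + 2651.2 - 1728.9 - 765.0 = -398.5
Services: 259.6 - 141.4 = 118.2
Primary income: 88.2 + 118.6 = 206.8
Secondary income: -46.3
Current account = (-398.5) + 118.2 + 206.8 + (-46.3) = -119.8
(Excluded from the current account — financial account: increase in resident deposits held at foreign banks 154.1, foreign purchases of equities on the domestic stock exchange 163.4, inward foreign direct investment in the manufacturing sector 328.4; capital account: capital transfers received from emigrants 56.9.)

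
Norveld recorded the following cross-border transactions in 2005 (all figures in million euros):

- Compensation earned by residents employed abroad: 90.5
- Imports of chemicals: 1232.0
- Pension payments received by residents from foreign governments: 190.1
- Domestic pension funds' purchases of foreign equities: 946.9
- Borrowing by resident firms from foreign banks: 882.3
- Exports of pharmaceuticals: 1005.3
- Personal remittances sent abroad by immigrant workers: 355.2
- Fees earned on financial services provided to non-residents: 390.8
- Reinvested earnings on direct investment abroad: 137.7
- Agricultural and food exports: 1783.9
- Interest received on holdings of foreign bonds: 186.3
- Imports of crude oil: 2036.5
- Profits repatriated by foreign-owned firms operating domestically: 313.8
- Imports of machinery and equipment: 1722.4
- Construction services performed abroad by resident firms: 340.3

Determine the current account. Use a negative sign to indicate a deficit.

Goods: 1005.3 - 2036.5 - 1722.4 + 1783.9 - 1232.0 = -2201.7
Services: 340.3 + 390.8 = 731.1
Primary income: 137.7 + 186.3 + 90.5 - 313.8 = 100.7
Secondary income: 190.1 - 355.2 = -165.1
Current account = (-2201.7) + 731.1 + 100.7 + (-165.1) = -1535.0
(Excluded from the current account — financial account: domestic pension funds' purchases of foreign equities 946.9, borrowing by resident firms from foreign banks 882.3.)

-1535.0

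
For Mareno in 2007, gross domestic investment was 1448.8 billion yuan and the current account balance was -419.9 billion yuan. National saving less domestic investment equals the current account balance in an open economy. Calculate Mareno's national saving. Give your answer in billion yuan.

1028.9

S = I + CA = 1448.8 + (-419.9) = 1028.9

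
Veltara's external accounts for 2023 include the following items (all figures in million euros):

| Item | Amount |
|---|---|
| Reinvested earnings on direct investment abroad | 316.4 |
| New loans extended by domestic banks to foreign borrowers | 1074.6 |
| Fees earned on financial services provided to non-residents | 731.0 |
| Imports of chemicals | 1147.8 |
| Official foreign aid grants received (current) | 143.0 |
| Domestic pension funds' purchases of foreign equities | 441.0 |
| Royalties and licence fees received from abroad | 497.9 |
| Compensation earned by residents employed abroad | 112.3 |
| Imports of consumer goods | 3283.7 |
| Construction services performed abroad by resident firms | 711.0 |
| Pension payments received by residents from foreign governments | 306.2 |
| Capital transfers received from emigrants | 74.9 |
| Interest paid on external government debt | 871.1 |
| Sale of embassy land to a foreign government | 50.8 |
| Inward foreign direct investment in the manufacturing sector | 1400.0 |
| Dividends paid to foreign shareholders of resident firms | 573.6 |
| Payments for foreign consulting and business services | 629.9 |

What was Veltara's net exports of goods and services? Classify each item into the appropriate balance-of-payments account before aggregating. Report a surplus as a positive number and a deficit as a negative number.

Goods: -1147.8 - 3283.7 = -4431.5
Services: 731.0 + 497.9 - 629.9 + 711.0 = 1310.0
Trade balance = -4431.5 + 1310.0 = -3121.5
(Excluded from the trade balance — primary income: reinvested earnings on direct investment abroad 316.4, compensation earned by residents employed abroad 112.3, interest paid on external government debt 871.1, dividends paid to foreign shareholders of resident firms 573.6; financial account: new loans extended by domestic banks to foreign borrowers 1074.6, domestic pension funds' purchases of foreign equities 441.0, inward foreign direct investment in the manufacturing sector 1400.0; secondary income: official foreign aid grants received (current) 143.0, pension payments received by residents from foreign governments 306.2; capital account: capital transfers received from emigrants 74.9, sale of embassy land to a foreign government 50.8.)

-3121.5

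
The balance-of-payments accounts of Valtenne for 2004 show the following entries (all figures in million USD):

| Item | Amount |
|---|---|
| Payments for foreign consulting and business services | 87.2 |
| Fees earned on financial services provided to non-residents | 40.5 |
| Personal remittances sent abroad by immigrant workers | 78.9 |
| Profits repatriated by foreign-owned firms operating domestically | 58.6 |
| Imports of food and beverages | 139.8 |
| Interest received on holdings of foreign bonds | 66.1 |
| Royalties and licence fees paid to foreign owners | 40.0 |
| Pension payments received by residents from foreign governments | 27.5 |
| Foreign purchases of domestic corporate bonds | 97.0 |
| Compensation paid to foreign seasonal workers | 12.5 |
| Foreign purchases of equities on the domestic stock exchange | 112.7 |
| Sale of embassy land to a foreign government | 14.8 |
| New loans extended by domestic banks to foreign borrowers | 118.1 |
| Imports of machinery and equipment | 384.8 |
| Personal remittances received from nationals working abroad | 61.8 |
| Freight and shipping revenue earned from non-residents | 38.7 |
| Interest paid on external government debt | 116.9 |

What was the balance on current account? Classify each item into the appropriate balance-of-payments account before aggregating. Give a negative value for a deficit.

-684.1

Goods: -384.8 - 139.8 = -524.6
Services: -87.2 + 40.5 + 38.7 - 40.0 = -48.0
Primary income: -58.6 + 66.1 - 12.5 - 116.9 = -121.9
Secondary income: 61.8 + 27.5 - 78.9 = 10.4
Current account = (-524.6) + (-48.0) + (-121.9) + 10.4 = -684.1
(Excluded from the current account — financial account: foreign purchases of domestic corporate bonds 97.0, foreign purchases of equities on the domestic stock exchange 112.7, new loans extended by domestic banks to foreign borrowers 118.1; capital account: sale of embassy land to a foreign government 14.8.)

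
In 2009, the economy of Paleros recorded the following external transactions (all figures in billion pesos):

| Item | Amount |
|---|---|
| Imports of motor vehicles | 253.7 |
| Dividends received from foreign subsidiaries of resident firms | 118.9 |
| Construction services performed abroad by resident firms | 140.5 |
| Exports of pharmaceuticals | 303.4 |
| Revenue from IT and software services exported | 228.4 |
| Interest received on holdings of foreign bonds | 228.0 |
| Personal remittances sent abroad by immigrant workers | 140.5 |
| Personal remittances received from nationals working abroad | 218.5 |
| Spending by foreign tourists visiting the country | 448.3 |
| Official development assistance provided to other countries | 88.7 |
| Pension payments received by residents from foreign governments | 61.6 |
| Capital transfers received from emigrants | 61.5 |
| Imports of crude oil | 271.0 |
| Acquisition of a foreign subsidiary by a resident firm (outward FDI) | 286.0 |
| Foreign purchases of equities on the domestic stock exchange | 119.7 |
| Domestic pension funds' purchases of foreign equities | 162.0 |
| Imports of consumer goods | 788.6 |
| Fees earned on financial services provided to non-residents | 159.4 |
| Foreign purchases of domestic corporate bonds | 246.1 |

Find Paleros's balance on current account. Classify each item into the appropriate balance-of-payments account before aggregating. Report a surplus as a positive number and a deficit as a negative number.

Goods: -253.7 + 303.4 - 788.6 - 271.0 = -1009.9
Services: 228.4 + 159.4 + 448.3 + 140.5 = 976.6
Primary income: 118.9 + 228.0 = 346.9
Secondary income: -140.5 + 218.5 - 88.7 + 61.6 = 50.9
Current account = (-1009.9) + 976.6 + 346.9 + 50.9 = 364.5
(Excluded from the current account — capital account: capital transfers received from emigrants 61.5; financial account: acquisition of a foreign subsidiary by a resident firm (outward FDI) 286.0, foreign purchases of equities on the domestic stock exchange 119.7, domestic pension funds' purchases of foreign equities 162.0, foreign purchases of domestic corporate bonds 246.1.)

364.5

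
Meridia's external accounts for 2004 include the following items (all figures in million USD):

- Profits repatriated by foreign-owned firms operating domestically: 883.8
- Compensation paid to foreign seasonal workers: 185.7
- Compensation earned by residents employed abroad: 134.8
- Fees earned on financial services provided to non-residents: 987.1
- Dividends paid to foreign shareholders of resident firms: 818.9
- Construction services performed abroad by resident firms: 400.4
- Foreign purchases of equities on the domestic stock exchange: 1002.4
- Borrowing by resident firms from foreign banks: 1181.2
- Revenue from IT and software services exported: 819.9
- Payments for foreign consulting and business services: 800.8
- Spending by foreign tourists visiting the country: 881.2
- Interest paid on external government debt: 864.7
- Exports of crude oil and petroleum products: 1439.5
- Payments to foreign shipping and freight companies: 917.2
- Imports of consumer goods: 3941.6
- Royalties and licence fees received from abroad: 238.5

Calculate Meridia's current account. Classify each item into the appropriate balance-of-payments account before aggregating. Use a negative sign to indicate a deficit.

Goods: 1439.5 - 3941.6 = -2502.1
Services: 987.1 + 400.4 + 881.2 + 238.5 - 800.8 - 917.2 + 819.9 = 1609.1
Primary income: 134.8 - 883.8 - 864.7 - 185.7 - 818.9 = -2618.3
Current account = (-2502.1) + 1609.1 + (-2618.3) = -3511.3
(Excluded from the current account — financial account: foreign purchases of equities on the domestic stock exchange 1002.4, borrowing by resident firms from foreign banks 1181.2.)

-3511.3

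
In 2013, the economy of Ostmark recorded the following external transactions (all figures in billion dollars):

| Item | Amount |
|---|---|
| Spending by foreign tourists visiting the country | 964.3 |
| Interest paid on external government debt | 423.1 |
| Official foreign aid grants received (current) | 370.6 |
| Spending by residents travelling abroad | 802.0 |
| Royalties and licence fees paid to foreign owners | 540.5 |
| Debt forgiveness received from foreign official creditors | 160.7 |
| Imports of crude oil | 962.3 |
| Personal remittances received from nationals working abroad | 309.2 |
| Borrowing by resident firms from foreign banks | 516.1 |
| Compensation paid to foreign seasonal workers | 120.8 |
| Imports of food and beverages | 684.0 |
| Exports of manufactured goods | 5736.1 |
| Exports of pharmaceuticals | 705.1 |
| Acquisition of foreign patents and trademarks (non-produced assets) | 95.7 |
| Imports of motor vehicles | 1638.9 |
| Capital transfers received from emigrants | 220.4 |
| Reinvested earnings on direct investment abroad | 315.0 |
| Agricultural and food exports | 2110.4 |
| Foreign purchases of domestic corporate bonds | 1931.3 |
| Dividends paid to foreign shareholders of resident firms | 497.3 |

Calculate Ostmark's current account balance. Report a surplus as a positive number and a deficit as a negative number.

4841.8

Goods: -684.0 + 2110.4 + 5736.1 - 962.3 - 1638.9 + 705.1 = 5266.4
Services: -540.5 - 802.0 + 964.3 = -378.2
Primary income: -120.8 - 497.3 - 423.1 + 315.0 = -726.2
Secondary income: 309.2 + 370.6 = 679.8
Current account = 5266.4 + (-378.2) + (-726.2) + 679.8 = 4841.8
(Excluded from the current account — capital account: debt forgiveness received from foreign official creditors 160.7, acquisition of foreign patents and trademarks (non-produced assets) 95.7, capital transfers received from emigrants 220.4; financial account: borrowing by resident firms from foreign banks 516.1, foreign purchases of domestic corporate bonds 1931.3.)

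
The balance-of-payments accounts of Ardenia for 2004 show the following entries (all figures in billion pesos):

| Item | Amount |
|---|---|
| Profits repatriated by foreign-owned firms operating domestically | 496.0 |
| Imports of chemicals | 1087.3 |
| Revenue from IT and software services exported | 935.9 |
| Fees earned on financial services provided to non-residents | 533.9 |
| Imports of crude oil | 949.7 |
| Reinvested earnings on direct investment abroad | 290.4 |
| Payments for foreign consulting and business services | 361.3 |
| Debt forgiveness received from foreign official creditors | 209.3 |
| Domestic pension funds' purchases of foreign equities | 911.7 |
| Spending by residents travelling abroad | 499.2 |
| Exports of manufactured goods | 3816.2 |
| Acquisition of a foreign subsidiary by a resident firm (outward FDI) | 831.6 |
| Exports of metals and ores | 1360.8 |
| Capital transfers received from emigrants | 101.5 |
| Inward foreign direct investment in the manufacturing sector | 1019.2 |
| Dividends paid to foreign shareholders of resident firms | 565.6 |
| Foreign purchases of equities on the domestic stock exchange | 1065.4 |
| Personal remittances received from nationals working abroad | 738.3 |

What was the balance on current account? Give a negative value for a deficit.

Goods: 3816.2 - 949.7 - 1087.3 + 1360.8 = 3140.0
Services: 533.9 - 361.3 + 935.9 - 499.2 = 609.3
Primary income: -565.6 + 290.4 - 496.0 = -771.2
Secondary income: 738.3
Current account = 3140.0 + 609.3 + (-771.2) + 738.3 = 3716.4
(Excluded from the current account — capital account: debt forgiveness received from foreign official creditors 209.3, capital transfers received from emigrants 101.5; financial account: domestic pension funds' purchases of foreign equities 911.7, acquisition of a foreign subsidiary by a resident firm (outward FDI) 831.6, inward foreign direct investment in the manufacturing sector 1019.2, foreign purchases of equities on the domestic stock exchange 1065.4.)

3716.4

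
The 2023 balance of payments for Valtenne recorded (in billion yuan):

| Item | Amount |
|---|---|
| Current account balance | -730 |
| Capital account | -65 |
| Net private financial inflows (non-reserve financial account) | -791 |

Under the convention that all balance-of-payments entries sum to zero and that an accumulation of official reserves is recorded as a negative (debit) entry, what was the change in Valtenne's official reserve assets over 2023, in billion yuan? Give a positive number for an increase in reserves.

Official reserve transactions balance = -((-730) + (-65) + (-791)) = 1586
An accumulation of reserves is recorded as a debit (negative entry), so the change in the stock of reserves is the negative of that balance.
Change in official reserves = -(1586) = -1586

-1586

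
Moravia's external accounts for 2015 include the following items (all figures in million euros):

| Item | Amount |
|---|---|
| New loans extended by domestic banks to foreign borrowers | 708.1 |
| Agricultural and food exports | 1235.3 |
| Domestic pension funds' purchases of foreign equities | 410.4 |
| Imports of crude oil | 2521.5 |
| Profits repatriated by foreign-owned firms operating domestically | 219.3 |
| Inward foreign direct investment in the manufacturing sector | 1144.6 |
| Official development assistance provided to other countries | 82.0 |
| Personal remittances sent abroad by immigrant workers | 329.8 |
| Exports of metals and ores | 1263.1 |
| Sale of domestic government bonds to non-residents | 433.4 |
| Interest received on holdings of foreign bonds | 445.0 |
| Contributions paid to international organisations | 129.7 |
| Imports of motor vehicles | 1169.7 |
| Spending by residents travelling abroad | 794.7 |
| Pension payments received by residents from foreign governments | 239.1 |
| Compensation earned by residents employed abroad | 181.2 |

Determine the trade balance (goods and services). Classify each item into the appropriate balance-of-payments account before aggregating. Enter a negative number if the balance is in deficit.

Goods: -1169.7 - 2521.5 + 1235.3 + 1263.1 = -1192.8
Services: -794.7
Trade balance = -1192.8 + (-794.7) = -1987.5
(Excluded from the trade balance — financial account: new loans extended by domestic banks to foreign borrowers 708.1, domestic pension funds' purchases of foreign equities 410.4, inward foreign direct investment in the manufacturing sector 1144.6, sale of domestic government bonds to non-residents 433.4; primary income: profits repatriated by foreign-owned firms operating domestically 219.3, interest received on holdings of foreign bonds 445.0, compensation earned by residents employed abroad 181.2; secondary income: official development assistance provided to other countries 82.0, personal remittances sent abroad by immigrant workers 329.8, contributions paid to international organisations 129.7, pension payments received by residents from foreign governments 239.1.)

-1987.5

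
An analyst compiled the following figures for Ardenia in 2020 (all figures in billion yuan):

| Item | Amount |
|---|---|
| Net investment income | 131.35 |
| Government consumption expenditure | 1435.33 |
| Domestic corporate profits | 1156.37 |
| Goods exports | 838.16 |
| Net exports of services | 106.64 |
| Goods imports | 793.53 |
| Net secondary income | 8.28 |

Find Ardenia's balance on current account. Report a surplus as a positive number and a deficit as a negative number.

Goods balance = 838.16 - 793.53 = 44.63
Services balance = 106.64
Trade balance (goods + services) = 44.63 + 106.64 = 151.27
Net primary income = 131.35
Net secondary income = 8.28
Current account = 151.27 + 131.35 + 8.28 = 290.90

290.90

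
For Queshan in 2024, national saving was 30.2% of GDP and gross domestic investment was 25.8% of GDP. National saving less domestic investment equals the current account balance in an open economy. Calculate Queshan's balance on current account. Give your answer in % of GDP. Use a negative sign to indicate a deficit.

S - I = CA (net lending to the rest of the world).
CA = S - I = 30.2 - 25.8 = 4.4

4.4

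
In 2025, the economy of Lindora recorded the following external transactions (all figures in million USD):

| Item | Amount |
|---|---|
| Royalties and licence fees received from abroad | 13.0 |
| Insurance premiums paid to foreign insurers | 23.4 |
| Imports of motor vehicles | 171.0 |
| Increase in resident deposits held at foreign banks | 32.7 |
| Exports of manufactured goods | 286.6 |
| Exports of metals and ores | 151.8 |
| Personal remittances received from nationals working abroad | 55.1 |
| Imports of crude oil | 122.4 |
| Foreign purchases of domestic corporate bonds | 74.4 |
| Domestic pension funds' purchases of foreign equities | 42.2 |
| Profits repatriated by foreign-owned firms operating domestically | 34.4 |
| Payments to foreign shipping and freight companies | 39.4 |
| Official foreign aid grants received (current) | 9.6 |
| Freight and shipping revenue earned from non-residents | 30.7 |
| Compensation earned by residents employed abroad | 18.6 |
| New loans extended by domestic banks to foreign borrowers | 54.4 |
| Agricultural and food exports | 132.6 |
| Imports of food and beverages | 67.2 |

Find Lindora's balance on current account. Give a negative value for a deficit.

Goods: -122.4 - 67.2 + 286.6 + 132.6 - 171.0 + 151.8 = 210.4
Services: -23.4 + 30.7 + 13.0 - 39.4 = -19.1
Primary income: 18.6 - 34.4 = -15.8
Secondary income: 55.1 + 9.6 = 64.7
Current account = 210.4 + (-19.1) + (-15.8) + 64.7 = 240.2
(Excluded from the current account — financial account: increase in resident deposits held at foreign banks 32.7, foreign purchases of domestic corporate bonds 74.4, domestic pension funds' purchases of foreign equities 42.2, new loans extended by domestic banks to foreign borrowers 54.4.)

240.2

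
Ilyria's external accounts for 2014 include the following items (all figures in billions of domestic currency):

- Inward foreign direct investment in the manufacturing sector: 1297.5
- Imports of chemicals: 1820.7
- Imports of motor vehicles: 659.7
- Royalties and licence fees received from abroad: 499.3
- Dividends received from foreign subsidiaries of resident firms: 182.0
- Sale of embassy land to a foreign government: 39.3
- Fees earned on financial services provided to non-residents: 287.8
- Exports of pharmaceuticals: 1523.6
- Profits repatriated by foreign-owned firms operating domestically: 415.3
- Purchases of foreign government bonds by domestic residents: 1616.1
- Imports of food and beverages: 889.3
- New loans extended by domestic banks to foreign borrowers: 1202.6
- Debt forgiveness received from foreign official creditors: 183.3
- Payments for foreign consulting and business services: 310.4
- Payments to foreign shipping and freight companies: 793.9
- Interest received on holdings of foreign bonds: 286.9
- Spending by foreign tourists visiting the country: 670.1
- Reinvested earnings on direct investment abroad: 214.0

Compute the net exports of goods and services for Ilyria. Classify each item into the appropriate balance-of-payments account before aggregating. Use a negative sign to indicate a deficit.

-1493.2

Goods: 1523.6 - 1820.7 - 659.7 - 889.3 = -1846.1
Services: -310.4 + 670.1 - 793.9 + 499.3 + 287.8 = 352.9
Trade balance = -1846.1 + 352.9 = -1493.2
(Excluded from the trade balance — financial account: inward foreign direct investment in the manufacturing sector 1297.5, purchases of foreign government bonds by domestic residents 1616.1, new loans extended by domestic banks to foreign borrowers 1202.6; primary income: dividends received from foreign subsidiaries of resident firms 182.0, profits repatriated by foreign-owned firms operating domestically 415.3, interest received on holdings of foreign bonds 286.9, reinvested earnings on direct investment abroad 214.0; capital account: sale of embassy land to a foreign government 39.3, debt forgiveness received from foreign official creditors 183.3.)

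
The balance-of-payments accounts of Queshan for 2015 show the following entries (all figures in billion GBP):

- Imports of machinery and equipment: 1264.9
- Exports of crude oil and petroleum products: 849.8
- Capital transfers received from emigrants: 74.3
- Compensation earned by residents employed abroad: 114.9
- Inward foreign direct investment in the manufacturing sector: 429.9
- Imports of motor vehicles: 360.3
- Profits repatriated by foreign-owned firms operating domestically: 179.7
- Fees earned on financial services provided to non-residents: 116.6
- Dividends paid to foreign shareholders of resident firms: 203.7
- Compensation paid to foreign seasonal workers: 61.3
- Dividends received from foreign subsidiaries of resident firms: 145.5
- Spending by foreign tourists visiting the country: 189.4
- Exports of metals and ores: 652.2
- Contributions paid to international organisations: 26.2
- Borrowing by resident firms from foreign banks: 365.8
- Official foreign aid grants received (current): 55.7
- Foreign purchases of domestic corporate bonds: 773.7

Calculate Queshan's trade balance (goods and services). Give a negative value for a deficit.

Goods: -360.3 + 652.2 - 1264.9 + 849.8 = -123.2
Services: 116.6 + 189.4 = 306.0
Trade balance = -123.2 + 306.0 = 182.8
(Excluded from the trade balance — capital account: capital transfers received from emigrants 74.3; primary income: compensation earned by residents employed abroad 114.9, profits repatriated by foreign-owned firms operating domestically 179.7, dividends paid to foreign shareholders of resident firms 203.7, compensation paid to foreign seasonal workers 61.3, dividends received from foreign subsidiaries of resident firms 145.5; financial account: inward foreign direct investment in the manufacturing sector 429.9, borrowing by resident firms from foreign banks 365.8, foreign purchases of domestic corporate bonds 773.7; secondary income: contributions paid to international organisations 26.2, official foreign aid grants received (current) 55.7.)

182.8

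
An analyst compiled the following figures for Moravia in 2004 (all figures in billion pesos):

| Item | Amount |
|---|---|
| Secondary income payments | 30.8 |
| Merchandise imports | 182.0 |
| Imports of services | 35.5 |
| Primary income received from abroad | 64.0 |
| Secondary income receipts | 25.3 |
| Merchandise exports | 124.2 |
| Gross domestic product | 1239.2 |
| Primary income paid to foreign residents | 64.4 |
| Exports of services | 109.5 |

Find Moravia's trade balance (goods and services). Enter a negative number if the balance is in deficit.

16.2

Goods balance = 124.2 - 182.0 = -57.8
Services balance = 109.5 - 35.5 = 74.0
Trade balance (goods + services) = -57.8 + 74.0 = 16.2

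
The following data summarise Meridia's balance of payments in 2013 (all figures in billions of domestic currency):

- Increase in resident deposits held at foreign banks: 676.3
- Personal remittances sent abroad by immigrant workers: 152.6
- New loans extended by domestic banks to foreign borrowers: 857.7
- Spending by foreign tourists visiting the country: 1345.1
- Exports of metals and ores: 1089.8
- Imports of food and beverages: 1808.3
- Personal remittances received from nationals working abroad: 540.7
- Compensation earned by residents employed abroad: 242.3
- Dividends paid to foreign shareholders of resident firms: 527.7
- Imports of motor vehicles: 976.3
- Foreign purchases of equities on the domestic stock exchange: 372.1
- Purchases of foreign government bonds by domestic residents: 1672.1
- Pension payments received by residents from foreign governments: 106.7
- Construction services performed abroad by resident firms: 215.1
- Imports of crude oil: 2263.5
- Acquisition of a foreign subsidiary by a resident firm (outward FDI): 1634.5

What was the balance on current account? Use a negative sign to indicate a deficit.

-2188.7

Goods: -976.3 - 2263.5 + 1089.8 - 1808.3 = -3958.3
Services: 1345.1 + 215.1 = 1560.2
Primary income: -527.7 + 242.3 = -285.4
Secondary income: 106.7 + 540.7 - 152.6 = 494.8
Current account = (-3958.3) + 1560.2 + (-285.4) + 494.8 = -2188.7
(Excluded from the current account — financial account: increase in resident deposits held at foreign banks 676.3, new loans extended by domestic banks to foreign borrowers 857.7, foreign purchases of equities on the domestic stock exchange 372.1, purchases of foreign government bonds by domestic residents 1672.1, acquisition of a foreign subsidiary by a resident firm (outward FDI) 1634.5.)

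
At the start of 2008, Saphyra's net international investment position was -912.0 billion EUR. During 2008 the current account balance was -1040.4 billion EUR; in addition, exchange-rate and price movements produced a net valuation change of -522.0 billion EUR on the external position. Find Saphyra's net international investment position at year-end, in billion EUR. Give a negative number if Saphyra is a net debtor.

Change in NIIP = current account + net valuation change = -1040.4 + (-522.0) = -1562.4
End-of-year NIIP = -912.0 + (-1562.4) = -2474.4

-2474.4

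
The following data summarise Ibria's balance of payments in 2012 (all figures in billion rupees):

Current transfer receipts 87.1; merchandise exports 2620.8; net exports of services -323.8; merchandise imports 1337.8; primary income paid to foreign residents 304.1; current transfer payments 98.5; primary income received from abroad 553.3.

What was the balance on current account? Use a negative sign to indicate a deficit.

Goods balance = 2620.8 - 1337.8 = 1283.0
Services balance = -323.8
Trade balance (goods + services) = 1283.0 + (-323.8) = 959.2
Net primary income = 553.3 - 304.1 = 249.2
Net secondary income = 87.1 - 98.5 = -11.4
Current account = 959.2 + 249.2 + (-11.4) = 1197.0

1197.0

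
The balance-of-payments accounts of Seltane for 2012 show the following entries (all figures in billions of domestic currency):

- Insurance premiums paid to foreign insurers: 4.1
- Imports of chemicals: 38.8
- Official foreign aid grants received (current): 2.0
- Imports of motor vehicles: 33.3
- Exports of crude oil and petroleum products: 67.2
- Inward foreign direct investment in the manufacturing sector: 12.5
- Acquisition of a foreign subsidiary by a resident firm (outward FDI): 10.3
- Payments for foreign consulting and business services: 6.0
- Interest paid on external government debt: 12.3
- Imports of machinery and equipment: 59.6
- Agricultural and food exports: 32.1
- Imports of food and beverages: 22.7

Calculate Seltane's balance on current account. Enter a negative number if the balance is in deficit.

Goods: 32.1 - 38.8 - 22.7 - 59.6 + 67.2 - 33.3 = -55.1
Services: -6.0 - 4.1 = -10.1
Primary income: -12.3
Secondary income: 2.0
Current account = (-55.1) + (-10.1) + (-12.3) + 2.0 = -75.5
(Excluded from the current account — financial account: inward foreign direct investment in the manufacturing sector 12.5, acquisition of a foreign subsidiary by a resident firm (outward FDI) 10.3.)

-75.5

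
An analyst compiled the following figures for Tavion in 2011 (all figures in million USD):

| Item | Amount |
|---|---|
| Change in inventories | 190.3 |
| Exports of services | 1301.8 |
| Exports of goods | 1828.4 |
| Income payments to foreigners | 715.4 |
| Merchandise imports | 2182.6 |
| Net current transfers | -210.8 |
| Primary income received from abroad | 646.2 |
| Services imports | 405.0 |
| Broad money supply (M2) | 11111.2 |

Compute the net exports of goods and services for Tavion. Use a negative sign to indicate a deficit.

542.6

Goods balance = 1828.4 - 2182.6 = -354.2
Services balance = 1301.8 - 405.0 = 896.8
Trade balance (goods + services) = -354.2 + 896.8 = 542.6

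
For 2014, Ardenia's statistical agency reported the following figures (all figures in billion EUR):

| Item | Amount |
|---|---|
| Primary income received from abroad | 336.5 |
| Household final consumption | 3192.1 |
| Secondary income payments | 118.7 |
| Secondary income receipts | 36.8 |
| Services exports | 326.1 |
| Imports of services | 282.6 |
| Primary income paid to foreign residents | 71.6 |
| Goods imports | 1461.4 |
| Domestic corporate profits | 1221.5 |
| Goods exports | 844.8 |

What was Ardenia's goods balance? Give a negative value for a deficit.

Goods balance = 844.8 - 1461.4 = -616.6

-616.6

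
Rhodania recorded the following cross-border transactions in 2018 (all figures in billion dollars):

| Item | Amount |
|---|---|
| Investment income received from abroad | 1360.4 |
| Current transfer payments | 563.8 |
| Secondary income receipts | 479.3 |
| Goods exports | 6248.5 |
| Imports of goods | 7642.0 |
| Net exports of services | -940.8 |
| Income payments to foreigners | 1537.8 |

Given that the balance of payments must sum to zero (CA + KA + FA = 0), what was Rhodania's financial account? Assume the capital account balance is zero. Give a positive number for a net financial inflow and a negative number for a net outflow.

2596.2

Goods balance = 6248.5 - 7642.0 = -1393.5
Services balance = -940.8
Trade balance (goods + services) = -1393.5 + (-940.8) = -2334.3
Net primary income = 1360.4 - 1537.8 = -177.4
Net secondary income = 479.3 - 563.8 = -84.5
Current account = -2334.3 + (-177.4) + (-84.5) = -2596.2
Financial account = -(-2596.2) = 2596.2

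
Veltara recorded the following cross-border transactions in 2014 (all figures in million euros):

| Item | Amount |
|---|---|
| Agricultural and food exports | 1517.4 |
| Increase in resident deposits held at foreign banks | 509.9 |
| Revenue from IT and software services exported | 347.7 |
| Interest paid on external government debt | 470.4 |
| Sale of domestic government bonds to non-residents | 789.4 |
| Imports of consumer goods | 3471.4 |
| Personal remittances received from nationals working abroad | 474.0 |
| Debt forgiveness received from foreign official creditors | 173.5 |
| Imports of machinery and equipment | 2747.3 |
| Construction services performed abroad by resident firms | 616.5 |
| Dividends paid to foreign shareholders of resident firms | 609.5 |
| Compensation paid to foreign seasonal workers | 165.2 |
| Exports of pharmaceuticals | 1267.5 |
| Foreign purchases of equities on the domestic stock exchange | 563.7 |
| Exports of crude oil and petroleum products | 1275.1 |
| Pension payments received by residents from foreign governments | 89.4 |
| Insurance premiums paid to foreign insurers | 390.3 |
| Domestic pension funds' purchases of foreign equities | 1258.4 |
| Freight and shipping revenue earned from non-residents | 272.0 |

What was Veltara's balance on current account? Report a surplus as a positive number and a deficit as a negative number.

Goods: 1275.1 + 1267.5 - 3471.4 + 1517.4 - 2747.3 = -2158.7
Services: 616.5 - 390.3 + 347.7 + 272.0 = 845.9
Primary income: -165.2 - 609.5 - 470.4 = -1245.1
Secondary income: 474.0 + 89.4 = 563.4
Current account = (-2158.7) + 845.9 + (-1245.1) + 563.4 = -1994.5
(Excluded from the current account — financial account: increase in resident deposits held at foreign banks 509.9, sale of domestic government bonds to non-residents 789.4, foreign purchases of equities on the domestic stock exchange 563.7, domestic pension funds' purchases of foreign equities 1258.4; capital account: debt forgiveness received from foreign official creditors 173.5.)

-1994.5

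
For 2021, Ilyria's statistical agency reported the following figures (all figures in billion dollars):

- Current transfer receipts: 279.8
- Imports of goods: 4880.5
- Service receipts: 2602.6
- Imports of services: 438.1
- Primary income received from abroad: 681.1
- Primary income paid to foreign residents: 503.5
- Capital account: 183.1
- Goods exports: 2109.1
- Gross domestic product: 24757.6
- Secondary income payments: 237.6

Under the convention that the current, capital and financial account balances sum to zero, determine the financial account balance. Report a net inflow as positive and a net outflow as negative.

Goods balance = 2109.1 - 4880.5 = -2771.4
Services balance = 2602.6 - 438.1 = 2164.5
Trade balance (goods + services) = -2771.4 + 2164.5 = -606.9
Net primary income = 681.1 - 503.5 = 177.6
Net secondary income = 279.8 - 237.6 = 42.2
Current account = -606.9 + 177.6 + 42.2 = -387.1
Financial account = -(-387.1 + 183.1) = 204.0

204.0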